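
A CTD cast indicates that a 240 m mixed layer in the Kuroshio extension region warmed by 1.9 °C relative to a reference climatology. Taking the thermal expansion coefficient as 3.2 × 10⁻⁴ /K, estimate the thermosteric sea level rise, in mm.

Δh = αΔT·H = 3.2×10⁻⁴ × 1.9 × 240 = 0.14592 m

146 mm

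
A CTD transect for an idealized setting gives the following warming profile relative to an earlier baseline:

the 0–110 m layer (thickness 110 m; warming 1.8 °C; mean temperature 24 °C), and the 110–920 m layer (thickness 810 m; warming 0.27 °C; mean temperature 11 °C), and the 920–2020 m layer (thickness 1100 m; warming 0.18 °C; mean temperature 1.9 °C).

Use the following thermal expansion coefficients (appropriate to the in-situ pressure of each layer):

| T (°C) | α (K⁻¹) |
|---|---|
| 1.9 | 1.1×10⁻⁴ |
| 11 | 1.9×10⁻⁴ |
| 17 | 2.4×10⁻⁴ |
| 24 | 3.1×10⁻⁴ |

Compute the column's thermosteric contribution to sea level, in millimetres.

Layer 1 at 24 °C → α = 3.1×10⁻⁴ K⁻¹
Layer 2 at 11 °C → α = 1.9×10⁻⁴ K⁻¹
Layer 3 at 1.9 °C → α = 1.1×10⁻⁴ K⁻¹
110 × 3.1×10⁻⁴ × 1.8 = 0.06138 m
810 × 0.27 × 1.9×10⁻⁴ = 0.041553 m
920–2020 m: 1100 × 1.1×10⁻⁴ × 0.18 = 0.02178 m
Δh = 0.06138 + 0.041553 + 0.02178 = 0.124713 m

Δh ≈ 125 mm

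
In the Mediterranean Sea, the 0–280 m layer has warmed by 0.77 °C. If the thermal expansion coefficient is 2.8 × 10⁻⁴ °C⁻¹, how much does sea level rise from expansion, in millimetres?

Δh = αΔT·H = 2.8×10⁻⁴ × 0.77 × 280 = 0.060368 m

Δh = 60.4 mm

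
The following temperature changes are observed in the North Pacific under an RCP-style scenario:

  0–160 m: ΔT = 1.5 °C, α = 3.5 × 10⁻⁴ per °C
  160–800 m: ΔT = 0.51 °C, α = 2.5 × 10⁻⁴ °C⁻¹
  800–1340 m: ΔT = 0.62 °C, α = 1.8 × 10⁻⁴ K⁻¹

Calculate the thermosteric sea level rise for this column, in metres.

3.5×10⁻⁴ × 160 × 1.5 = 0.08400 m
160–800 m: 640 × 0.51 × 2.5×10⁻⁴ = 0.08160 m
0.62 × 1.8×10⁻⁴ × 540 = 0.060264 m
Δh = 0.08400 + 0.08160 + 0.060264 = 0.225864 m

Δh ≈ 0.226 m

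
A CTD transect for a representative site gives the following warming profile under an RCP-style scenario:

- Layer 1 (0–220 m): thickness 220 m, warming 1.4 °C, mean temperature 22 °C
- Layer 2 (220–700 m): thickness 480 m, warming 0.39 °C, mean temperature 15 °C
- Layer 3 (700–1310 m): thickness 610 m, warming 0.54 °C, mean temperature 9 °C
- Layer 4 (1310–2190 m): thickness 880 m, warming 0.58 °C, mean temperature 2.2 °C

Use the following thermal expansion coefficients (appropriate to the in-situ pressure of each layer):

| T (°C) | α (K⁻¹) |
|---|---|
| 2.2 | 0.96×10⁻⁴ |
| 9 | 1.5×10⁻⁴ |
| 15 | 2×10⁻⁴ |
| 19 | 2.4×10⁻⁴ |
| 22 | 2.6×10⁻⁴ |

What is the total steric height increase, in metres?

Δh = 0.22 m

Layer 1 at 22 °C → α = 2.6×10⁻⁴ K⁻¹
Layer 2 at 15 °C → α = 2×10⁻⁴ K⁻¹
Layer 3 at 9 °C → α = 1.5×10⁻⁴ K⁻¹
Layer 4 at 2.2 °C → α = 0.96×10⁻⁴ K⁻¹
0–220 m: 220 × 1.4 × 2.6×10⁻⁴ = 0.08008 m
Layer 2: 480 × 2×10⁻⁴ × 0.39 = 0.03744 m
700–1310 m: 0.54 × 610 × 1.5×10⁻⁴ = 0.04941 m
1310–2190 m: 0.58 × 880 × 0.96×10⁻⁴ = 0.0489984 m
Δh = 0.08008 + 0.03744 + 0.04941 + 0.0489984 = 0.2159284 m ≈ 0.22 m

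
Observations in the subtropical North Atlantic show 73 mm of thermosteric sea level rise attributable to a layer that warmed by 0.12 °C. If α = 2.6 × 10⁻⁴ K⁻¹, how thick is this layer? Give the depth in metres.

2340 m

H = Δh/(αΔT) = 0.073 / (2.6×10⁻⁴ × 0.12) ≈ 2340 m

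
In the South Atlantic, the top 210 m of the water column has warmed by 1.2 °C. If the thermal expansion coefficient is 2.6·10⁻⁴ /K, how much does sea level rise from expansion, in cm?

Δh = αΔT·H = 2.6×10⁻⁴ × 1.2 × 210 = 0.06552 m

Δh = 6.6 cm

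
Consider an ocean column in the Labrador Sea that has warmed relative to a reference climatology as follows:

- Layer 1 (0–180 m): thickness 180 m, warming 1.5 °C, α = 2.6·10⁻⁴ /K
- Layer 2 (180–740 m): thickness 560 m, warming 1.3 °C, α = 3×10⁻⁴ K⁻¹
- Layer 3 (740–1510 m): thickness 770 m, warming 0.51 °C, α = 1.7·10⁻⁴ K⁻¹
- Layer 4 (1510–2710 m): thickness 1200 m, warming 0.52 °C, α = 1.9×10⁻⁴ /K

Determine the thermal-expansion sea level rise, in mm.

Δh = 474 mm

Layer 1: 1.5 × 2.6×10⁻⁴ × 180 = 0.07020 m
Layer 2: 3×10⁻⁴ × 1.3 × 560 = 0.21840 m
740–1510 m: 770 × 1.7×10⁻⁴ × 0.51 = 0.066759 m
Layer 4: 0.52 × 1200 × 1.9×10⁻⁴ = 0.11856 m
Δh = 0.07020 + 0.21840 + 0.066759 + 0.11856 = 0.473919 m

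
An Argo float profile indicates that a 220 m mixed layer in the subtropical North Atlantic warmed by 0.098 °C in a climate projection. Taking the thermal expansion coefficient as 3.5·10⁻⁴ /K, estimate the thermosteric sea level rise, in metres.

Δh = 0.00755 m

Δh = αΔT·H = 3.5×10⁻⁴ × 0.098 × 220 = 0.007546 m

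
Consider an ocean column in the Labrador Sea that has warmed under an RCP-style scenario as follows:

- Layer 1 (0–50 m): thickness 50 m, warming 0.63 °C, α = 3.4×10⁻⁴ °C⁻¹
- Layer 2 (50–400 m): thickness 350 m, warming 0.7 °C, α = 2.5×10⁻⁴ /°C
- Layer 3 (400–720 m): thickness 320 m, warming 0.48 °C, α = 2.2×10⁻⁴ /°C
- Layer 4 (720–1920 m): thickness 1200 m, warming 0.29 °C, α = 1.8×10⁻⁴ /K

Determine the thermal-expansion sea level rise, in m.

Δh ≈ 0.168 m

50 × 0.63 × 3.4×10⁻⁴ = 0.01071 m
50–400 m: 0.7 × 350 × 2.5×10⁻⁴ = 0.06125 m
400–720 m: 320 × 2.2×10⁻⁴ × 0.48 = 0.033792 m
Layer 4: 1.8×10⁻⁴ × 0.29 × 1200 = 0.06264 m
Δh = 0.01071 + 0.06125 + 0.033792 + 0.06264 = 0.168392 m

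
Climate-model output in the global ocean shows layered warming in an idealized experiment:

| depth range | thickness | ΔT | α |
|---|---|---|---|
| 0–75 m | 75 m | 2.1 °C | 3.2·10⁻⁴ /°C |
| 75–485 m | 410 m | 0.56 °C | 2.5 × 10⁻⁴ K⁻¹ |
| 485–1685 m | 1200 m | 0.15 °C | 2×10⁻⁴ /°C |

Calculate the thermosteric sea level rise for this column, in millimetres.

Δh = 140 mm

3.2×10⁻⁴ × 75 × 2.1 = 0.05040 m
Layer 2: 0.56 × 410 × 2.5×10⁻⁴ = 0.05740 m
485–1685 m: 0.15 × 2×10⁻⁴ × 1200 = 0.03600 m
Δh = 0.05040 + 0.05740 + 0.03600 = 0.14380 m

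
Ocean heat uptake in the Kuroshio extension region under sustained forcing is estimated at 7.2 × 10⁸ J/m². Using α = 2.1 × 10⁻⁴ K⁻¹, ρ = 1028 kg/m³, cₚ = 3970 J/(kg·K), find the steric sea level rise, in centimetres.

Δh = αQ/(ρcₚ) = 2.1×10⁻⁴ × 7.2×10⁸ / (1028 × 3970) ≈ 0.037048 m

Δh ≈ 3.70 cm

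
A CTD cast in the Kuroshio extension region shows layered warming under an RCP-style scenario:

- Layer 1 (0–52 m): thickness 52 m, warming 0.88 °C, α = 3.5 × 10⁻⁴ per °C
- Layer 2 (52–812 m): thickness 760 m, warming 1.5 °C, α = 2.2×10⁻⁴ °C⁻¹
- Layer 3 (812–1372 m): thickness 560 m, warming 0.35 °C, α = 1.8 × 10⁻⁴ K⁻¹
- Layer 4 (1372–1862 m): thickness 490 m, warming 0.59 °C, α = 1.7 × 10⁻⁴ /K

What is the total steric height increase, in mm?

about 350 mm

0–52 m: 52 × 3.5×10⁻⁴ × 0.88 = 0.016016 m
2.2×10⁻⁴ × 760 × 1.5 = 0.25080 m
812–1372 m: 0.35 × 560 × 1.8×10⁻⁴ = 0.03528 m
1.7×10⁻⁴ × 490 × 0.59 = 0.049147 m
Δh = 0.016016 + 0.25080 + 0.03528 + 0.049147 = 0.351243 m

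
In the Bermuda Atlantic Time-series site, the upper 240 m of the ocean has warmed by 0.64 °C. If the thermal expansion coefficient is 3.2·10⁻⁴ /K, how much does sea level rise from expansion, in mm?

Δh = αΔT·H = 3.2×10⁻⁴ × 0.64 × 240 = 0.049152 m

49.2 mm of thermosteric rise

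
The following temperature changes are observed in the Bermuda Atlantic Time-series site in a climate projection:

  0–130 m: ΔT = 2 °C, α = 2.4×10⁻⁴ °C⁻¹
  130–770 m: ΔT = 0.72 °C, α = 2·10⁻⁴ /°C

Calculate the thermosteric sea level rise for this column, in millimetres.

2.4×10⁻⁴ × 2 × 130 = 0.06240 m
130–770 m: 2×10⁻⁴ × 640 × 0.72 = 0.09216 m
Δh = 0.06240 + 0.09216 = 0.15456 m ≈ 150 mm

Δh ≈ 150 mm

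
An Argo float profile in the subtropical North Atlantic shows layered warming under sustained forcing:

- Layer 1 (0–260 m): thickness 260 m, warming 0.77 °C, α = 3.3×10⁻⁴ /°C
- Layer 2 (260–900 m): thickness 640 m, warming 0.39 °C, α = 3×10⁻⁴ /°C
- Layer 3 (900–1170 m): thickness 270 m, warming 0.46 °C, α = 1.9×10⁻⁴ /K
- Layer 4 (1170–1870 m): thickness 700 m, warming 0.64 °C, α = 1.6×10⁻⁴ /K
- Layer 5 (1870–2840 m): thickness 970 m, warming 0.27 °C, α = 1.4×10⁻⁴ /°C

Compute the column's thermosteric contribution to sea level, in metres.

0.273 m

0–260 m: 0.77 × 3.3×10⁻⁴ × 260 = 0.066066 m
260–900 m: 640 × 0.39 × 3×10⁻⁴ = 0.07488 m
900–1170 m: 1.9×10⁻⁴ × 270 × 0.46 = 0.023598 m
Layer 4: 1.6×10⁻⁴ × 700 × 0.64 = 0.07168 m
Layer 5: 970 × 1.4×10⁻⁴ × 0.27 = 0.036666 m
Δh = 0.066066 + 0.07488 + 0.023598 + 0.07168 + 0.036666 = 0.27289 m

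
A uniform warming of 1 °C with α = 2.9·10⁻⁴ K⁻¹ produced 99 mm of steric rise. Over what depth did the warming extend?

H = Δh/(αΔT) = 0.099 / (2.9×10⁻⁴ × 1) ≈ 341.4 m

about 340 m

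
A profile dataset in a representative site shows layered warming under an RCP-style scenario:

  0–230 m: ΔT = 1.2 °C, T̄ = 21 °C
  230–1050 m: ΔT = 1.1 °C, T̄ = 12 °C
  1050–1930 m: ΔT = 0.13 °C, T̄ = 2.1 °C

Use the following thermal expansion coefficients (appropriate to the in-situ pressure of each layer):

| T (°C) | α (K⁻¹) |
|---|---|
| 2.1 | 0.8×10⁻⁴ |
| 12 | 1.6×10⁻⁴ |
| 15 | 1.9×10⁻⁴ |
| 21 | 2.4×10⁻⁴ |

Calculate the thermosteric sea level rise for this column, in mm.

about 220 mm

Layer 1 at 21 °C → α = 2.4×10⁻⁴ K⁻¹
Layer 2 at 12 °C → α = 1.6×10⁻⁴ K⁻¹
Layer 3 at 2.1 °C → α = 0.8×10⁻⁴ K⁻¹
0–230 m: 1.2 × 230 × 2.4×10⁻⁴ = 0.06624 m
Layer 2: 820 × 1.1 × 1.6×10⁻⁴ = 0.14432 m
Layer 3: 0.13 × 880 × 0.8×10⁻⁴ = 0.009152 m
Δh = 0.06624 + 0.14432 + 0.009152 = 0.219712 m ≈ 220 mm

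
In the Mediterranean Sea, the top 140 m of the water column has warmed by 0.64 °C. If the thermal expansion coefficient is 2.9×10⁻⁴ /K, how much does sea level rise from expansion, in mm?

Δh = 26 mm

Δh = αΔT·H = 2.9×10⁻⁴ × 0.64 × 140 = 0.025984 m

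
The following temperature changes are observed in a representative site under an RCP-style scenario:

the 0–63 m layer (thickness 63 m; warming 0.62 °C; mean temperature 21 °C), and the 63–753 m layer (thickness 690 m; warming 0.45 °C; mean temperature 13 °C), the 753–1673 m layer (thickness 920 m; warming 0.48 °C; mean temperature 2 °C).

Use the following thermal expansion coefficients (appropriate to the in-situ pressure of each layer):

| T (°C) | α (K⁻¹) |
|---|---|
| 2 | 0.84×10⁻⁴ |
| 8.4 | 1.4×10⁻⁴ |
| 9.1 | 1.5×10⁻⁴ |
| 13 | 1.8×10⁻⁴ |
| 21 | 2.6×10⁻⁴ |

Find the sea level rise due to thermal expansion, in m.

Layer 1 at 21 °C → α = 2.6×10⁻⁴ K⁻¹
Layer 2 at 13 °C → α = 1.8×10⁻⁴ K⁻¹
Layer 3 at 2 °C → α = 0.84×10⁻⁴ K⁻¹
0–63 m: 63 × 2.6×10⁻⁴ × 0.62 = 0.0101556 m
690 × 1.8×10⁻⁴ × 0.45 = 0.05589 m
0.48 × 920 × 0.84×10⁻⁴ = 0.0370944 m
Δh = 0.0101556 + 0.05589 + 0.0370944 = 0.10314 m ≈ 0.103 m

0.103 m of thermosteric rise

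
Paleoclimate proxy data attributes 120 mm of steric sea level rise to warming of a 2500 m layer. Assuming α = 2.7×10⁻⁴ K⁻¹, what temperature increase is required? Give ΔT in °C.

ΔT ≈ 0.178 °C

ΔT = Δh/(αH) = 0.12 / (2.7×10⁻⁴ × 2500) ≈ 0.1778 °C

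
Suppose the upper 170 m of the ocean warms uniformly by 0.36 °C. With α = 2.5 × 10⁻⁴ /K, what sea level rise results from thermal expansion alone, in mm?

Δh ≈ 15 mm

Δh = αΔT·H = 2.5×10⁻⁴ × 0.36 × 170 = 0.01530 m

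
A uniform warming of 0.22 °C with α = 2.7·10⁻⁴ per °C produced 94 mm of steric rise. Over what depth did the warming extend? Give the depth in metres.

1580 m

H = Δh/(αΔT) = 0.094 / (2.7×10⁻⁴ × 0.22) ≈ 1582 m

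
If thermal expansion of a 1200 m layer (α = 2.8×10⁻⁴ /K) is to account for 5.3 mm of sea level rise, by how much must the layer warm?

0.016 °C

ΔT = Δh/(αH) = 0.0053 / (2.8×10⁻⁴ × 1200) ≈ 0.01577 °C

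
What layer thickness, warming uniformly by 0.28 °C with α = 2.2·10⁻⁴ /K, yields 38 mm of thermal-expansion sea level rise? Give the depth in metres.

about 617 m

H = Δh/(αΔT) = 0.038 / (2.2×10⁻⁴ × 0.28) ≈ 616.9 m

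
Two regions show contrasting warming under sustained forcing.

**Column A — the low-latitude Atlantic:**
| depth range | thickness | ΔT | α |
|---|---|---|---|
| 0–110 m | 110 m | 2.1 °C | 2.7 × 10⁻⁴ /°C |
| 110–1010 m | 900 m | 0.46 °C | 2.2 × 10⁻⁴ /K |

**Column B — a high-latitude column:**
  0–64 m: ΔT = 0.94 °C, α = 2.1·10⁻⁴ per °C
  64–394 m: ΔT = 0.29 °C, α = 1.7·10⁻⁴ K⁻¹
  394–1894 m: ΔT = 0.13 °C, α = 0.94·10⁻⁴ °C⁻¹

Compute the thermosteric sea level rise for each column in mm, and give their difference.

A: 150 mm; B: 47 mm; difference 110 mm

A 0–110 m: 110 × 2.1 × 2.7×10⁻⁴ = 0.06237 m
A Layer 2: 2.2×10⁻⁴ × 0.46 × 900 = 0.09108 m
A total: 0.15345 m
B Layer 1: 0.94 × 2.1×10⁻⁴ × 64 = 0.0126336 m
B Layer 2: 330 × 0.29 × 1.7×10⁻⁴ = 0.016269 m
B 1500 × 0.94×10⁻⁴ × 0.13 = 0.01833 m
B total: 0.0472326 m
Difference: 0.15345 − 0.0472326 = 0.1062174 m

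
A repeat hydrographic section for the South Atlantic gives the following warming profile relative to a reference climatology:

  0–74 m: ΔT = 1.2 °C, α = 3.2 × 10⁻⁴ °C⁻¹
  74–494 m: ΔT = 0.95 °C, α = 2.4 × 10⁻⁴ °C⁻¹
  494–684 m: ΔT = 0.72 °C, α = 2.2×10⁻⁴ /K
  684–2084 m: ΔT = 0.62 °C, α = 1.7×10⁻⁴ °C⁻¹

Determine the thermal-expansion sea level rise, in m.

Layer 1: 74 × 1.2 × 3.2×10⁻⁴ = 0.028416 m
420 × 0.95 × 2.4×10⁻⁴ = 0.09576 m
494–684 m: 190 × 2.2×10⁻⁴ × 0.72 = 0.030096 m
0.62 × 1400 × 1.7×10⁻⁴ = 0.14756 m
Δh = 0.028416 + 0.09576 + 0.030096 + 0.14756 = 0.301832 m

0.30 m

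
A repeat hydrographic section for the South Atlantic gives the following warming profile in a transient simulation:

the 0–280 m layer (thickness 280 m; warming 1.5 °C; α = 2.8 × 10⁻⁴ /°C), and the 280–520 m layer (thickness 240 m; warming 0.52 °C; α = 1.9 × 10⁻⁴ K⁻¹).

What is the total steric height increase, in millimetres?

0–280 m: 1.5 × 280 × 2.8×10⁻⁴ = 0.11760 m
280–520 m: 1.9×10⁻⁴ × 240 × 0.52 = 0.023712 m
Δh = 0.11760 + 0.023712 = 0.141312 m ≈ 141 mm

about 141 mm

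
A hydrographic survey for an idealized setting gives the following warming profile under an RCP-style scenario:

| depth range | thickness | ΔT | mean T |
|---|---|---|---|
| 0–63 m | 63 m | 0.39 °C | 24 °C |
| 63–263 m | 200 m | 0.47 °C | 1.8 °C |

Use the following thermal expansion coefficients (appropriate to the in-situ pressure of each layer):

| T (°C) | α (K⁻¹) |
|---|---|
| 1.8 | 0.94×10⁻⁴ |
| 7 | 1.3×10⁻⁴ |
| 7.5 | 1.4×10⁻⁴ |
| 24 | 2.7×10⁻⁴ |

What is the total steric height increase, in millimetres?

Δh ≈ 15.5 mm

Layer 1 at 24 °C → α = 2.7×10⁻⁴ K⁻¹
Layer 2 at 1.8 °C → α = 0.94×10⁻⁴ K⁻¹
Layer 1: 63 × 2.7×10⁻⁴ × 0.39 = 0.0066339 m
0.94×10⁻⁴ × 200 × 0.47 = 0.008836 m
Δh = 0.0066339 + 0.008836 = 0.0154699 m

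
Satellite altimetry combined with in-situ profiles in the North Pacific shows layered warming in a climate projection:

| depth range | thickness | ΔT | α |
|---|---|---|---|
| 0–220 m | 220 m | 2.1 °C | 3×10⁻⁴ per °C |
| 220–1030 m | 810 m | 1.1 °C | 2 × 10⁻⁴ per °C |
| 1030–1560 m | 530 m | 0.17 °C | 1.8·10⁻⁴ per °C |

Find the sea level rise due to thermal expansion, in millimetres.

0–220 m: 2.1 × 220 × 3×10⁻⁴ = 0.13860 m
2×10⁻⁴ × 810 × 1.1 = 0.17820 m
Layer 3: 530 × 1.8×10⁻⁴ × 0.17 = 0.016218 m
Δh = 0.13860 + 0.17820 + 0.016218 = 0.333018 m ≈ 333 mm

Δh = 333 mm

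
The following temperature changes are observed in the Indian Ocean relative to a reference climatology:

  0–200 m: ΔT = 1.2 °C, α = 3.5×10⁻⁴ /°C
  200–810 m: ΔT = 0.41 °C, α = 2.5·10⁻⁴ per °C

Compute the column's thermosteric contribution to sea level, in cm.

0–200 m: 1.2 × 3.5×10⁻⁴ × 200 = 0.08400 m
610 × 2.5×10⁻⁴ × 0.41 = 0.062525 m
Δh = 0.08400 + 0.062525 = 0.146525 m

15 cm of thermosteric rise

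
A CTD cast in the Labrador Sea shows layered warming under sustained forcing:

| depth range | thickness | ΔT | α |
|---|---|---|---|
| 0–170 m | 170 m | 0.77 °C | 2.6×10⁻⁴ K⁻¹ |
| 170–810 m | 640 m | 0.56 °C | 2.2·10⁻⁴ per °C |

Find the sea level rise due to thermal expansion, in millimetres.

0.77 × 170 × 2.6×10⁻⁴ = 0.034034 m
640 × 2.2×10⁻⁴ × 0.56 = 0.078848 m
Δh = 0.034034 + 0.078848 = 0.112882 m

about 113 mm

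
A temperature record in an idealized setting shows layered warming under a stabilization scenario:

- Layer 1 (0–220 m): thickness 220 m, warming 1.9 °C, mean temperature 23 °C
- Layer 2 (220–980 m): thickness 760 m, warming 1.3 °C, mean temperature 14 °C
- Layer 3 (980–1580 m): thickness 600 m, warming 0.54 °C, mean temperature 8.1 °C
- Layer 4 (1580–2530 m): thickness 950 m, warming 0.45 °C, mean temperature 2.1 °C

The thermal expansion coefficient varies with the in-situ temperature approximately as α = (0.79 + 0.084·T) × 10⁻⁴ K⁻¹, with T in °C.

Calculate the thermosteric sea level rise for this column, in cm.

Δh = 39.7 cm

Layer 1: α = (0.79 + 0.084×23)×10⁻⁴ = 2.722×10⁻⁴ K⁻¹
Layer 2: α = (0.79 + 0.084×14)×10⁻⁴ = 1.966×10⁻⁴ K⁻¹
Layer 3: α = (0.79 + 0.084×8.1)×10⁻⁴ = 1.4704×10⁻⁴ K⁻¹
Layer 4: α = (0.79 + 0.084×2.1)×10⁻⁴ = 0.9664×10⁻⁴ K⁻¹
0–220 m: 1.9 × 2.722×10⁻⁴ × 220 = 0.1137796 m
1.966×10⁻⁴ × 1.3 × 760 = 0.1942408 m
600 × 0.54 × 1.4704×10⁻⁴ = 0.04764096 m
1580–2530 m: 0.45 × 0.9664×10⁻⁴ × 950 = 0.0413136 m
Δh = 0.1137796 + 0.1942408 + 0.04764096 + 0.0413136 = 0.39697496 m ≈ 39.7 cm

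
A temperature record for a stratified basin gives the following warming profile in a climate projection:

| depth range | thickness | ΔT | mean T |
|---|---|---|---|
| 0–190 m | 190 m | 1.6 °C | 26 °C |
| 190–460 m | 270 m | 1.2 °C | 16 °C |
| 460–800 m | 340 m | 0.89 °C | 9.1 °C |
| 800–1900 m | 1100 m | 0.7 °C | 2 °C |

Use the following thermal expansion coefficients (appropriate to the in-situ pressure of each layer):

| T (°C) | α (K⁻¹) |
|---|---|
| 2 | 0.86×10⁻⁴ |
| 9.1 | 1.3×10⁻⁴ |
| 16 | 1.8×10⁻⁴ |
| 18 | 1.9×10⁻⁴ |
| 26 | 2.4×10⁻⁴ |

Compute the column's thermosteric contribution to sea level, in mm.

Layer 1 at 26 °C → α = 2.4×10⁻⁴ K⁻¹
Layer 2 at 16 °C → α = 1.8×10⁻⁴ K⁻¹
Layer 3 at 9.1 °C → α = 1.3×10⁻⁴ K⁻¹
Layer 4 at 2 °C → α = 0.86×10⁻⁴ K⁻¹
0–190 m: 2.4×10⁻⁴ × 1.6 × 190 = 0.07296 m
Layer 2: 270 × 1.8×10⁻⁴ × 1.2 = 0.05832 m
Layer 3: 1.3×10⁻⁴ × 0.89 × 340 = 0.039338 m
800–1900 m: 1100 × 0.7 × 0.86×10⁻⁴ = 0.06622 m
Δh = 0.07296 + 0.05832 + 0.039338 + 0.06622 = 0.236838 m ≈ 237 mm

237 mm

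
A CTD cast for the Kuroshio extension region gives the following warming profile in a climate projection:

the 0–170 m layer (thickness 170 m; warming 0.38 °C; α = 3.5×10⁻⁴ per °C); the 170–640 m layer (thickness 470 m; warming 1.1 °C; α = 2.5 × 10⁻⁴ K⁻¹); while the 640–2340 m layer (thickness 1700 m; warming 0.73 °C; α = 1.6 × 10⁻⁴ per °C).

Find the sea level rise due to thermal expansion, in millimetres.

0–170 m: 0.38 × 170 × 3.5×10⁻⁴ = 0.02261 m
1.1 × 2.5×10⁻⁴ × 470 = 0.12925 m
640–2340 m: 0.73 × 1.6×10⁻⁴ × 1700 = 0.19856 m
Δh = 0.02261 + 0.12925 + 0.19856 = 0.35042 m

350 mm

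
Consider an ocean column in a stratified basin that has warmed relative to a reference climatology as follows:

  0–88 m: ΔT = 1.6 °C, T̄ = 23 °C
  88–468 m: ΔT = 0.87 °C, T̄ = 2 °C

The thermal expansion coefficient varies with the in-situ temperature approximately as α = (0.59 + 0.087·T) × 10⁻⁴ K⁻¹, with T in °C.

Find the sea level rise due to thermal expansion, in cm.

Δh ≈ 6.17 cm

Layer 1: α = (0.59 + 0.087×23)×10⁻⁴ = 2.591×10⁻⁴ K⁻¹
Layer 2: α = (0.59 + 0.087×2)×10⁻⁴ = 0.764×10⁻⁴ K⁻¹
0–88 m: 1.6 × 88 × 2.591×10⁻⁴ = 0.03648128 m
Layer 2: 380 × 0.87 × 0.764×10⁻⁴ = 0.02525784 m
Δh = 0.03648128 + 0.02525784 = 0.06173912 m ≈ 6.17 cm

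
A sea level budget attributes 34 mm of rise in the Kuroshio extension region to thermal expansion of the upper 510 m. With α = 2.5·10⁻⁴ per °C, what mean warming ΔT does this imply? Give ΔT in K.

ΔT = Δh/(αH) = 0.034 / (2.5×10⁻⁴ × 510) ≈ 0.2667 K

about 0.27 K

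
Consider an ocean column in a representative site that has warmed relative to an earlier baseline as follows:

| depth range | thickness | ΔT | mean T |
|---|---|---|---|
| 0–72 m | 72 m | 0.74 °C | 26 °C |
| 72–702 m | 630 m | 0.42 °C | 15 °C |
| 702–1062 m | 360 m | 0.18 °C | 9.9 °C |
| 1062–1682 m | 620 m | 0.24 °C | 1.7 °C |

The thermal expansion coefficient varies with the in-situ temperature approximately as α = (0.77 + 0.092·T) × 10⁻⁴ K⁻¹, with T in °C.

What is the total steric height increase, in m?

0.0984 m of thermosteric rise

Layer 1: α = (0.77 + 0.092×26)×10⁻⁴ = 3.162×10⁻⁴ K⁻¹
Layer 2: α = (0.77 + 0.092×15)×10⁻⁴ = 2.15×10⁻⁴ K⁻¹
Layer 3: α = (0.77 + 0.092×9.9)×10⁻⁴ = 1.6808×10⁻⁴ K⁻¹
Layer 4: α = (0.77 + 0.092×1.7)×10⁻⁴ = 0.9264×10⁻⁴ K⁻¹
0.74 × 3.162×10⁻⁴ × 72 = 0.016847136 m
72–702 m: 0.42 × 2.15×10⁻⁴ × 630 = 0.056889 m
1.6808×10⁻⁴ × 0.18 × 360 = 0.010891584 m
Layer 4: 0.24 × 620 × 0.9264×10⁻⁴ = 0.013784832 m
Δh = 0.016847136 + 0.056889 + 0.010891584 + 0.013784832 = 0.098412552 m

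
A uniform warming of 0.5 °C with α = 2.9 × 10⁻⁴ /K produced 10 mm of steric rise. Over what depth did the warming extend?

about 69.0 m

H = Δh/(αΔT) = 0.01 / (2.9×10⁻⁴ × 0.5) ≈ 68.97 m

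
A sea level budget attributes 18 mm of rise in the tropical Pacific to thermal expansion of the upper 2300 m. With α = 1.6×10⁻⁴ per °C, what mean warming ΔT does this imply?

ΔT ≈ 0.0489 K

ΔT = Δh/(αH) = 0.018 / (1.6×10⁻⁴ × 2300) ≈ 0.04891 K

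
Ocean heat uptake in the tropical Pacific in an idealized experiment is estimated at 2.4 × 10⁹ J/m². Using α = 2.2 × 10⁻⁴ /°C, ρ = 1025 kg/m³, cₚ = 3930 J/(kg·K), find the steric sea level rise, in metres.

Δh = 0.131 m

Δh = αQ/(ρcₚ) = 2.2×10⁻⁴ × 2.4×10⁹ / (1025 × 3930) ≈ 0.13107 m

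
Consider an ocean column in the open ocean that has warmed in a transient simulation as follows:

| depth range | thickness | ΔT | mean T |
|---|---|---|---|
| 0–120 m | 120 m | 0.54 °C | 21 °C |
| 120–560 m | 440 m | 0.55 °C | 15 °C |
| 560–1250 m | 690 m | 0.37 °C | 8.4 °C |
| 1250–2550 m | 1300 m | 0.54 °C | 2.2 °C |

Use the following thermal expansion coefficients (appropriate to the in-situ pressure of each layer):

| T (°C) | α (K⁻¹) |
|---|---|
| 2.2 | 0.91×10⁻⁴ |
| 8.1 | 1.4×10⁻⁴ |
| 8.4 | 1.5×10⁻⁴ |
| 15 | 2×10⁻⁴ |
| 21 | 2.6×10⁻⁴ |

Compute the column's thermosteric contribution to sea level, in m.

Layer 1 at 21 °C → α = 2.6×10⁻⁴ K⁻¹
Layer 2 at 15 °C → α = 2×10⁻⁴ K⁻¹
Layer 3 at 8.4 °C → α = 1.5×10⁻⁴ K⁻¹
Layer 4 at 2.2 °C → α = 0.91×10⁻⁴ K⁻¹
0–120 m: 120 × 2.6×10⁻⁴ × 0.54 = 0.016848 m
120–560 m: 440 × 2×10⁻⁴ × 0.55 = 0.04840 m
690 × 0.37 × 1.5×10⁻⁴ = 0.038295 m
Layer 4: 0.91×10⁻⁴ × 0.54 × 1300 = 0.063882 m
Δh = 0.016848 + 0.04840 + 0.038295 + 0.063882 = 0.167425 m

Δh ≈ 0.17 m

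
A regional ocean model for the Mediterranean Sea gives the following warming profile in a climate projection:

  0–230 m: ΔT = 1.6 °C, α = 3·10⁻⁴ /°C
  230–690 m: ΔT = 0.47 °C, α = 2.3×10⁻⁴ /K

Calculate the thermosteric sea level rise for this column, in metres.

0.16 m

0–230 m: 1.6 × 230 × 3×10⁻⁴ = 0.11040 m
230–690 m: 0.47 × 460 × 2.3×10⁻⁴ = 0.049726 m
Δh = 0.11040 + 0.049726 = 0.160126 m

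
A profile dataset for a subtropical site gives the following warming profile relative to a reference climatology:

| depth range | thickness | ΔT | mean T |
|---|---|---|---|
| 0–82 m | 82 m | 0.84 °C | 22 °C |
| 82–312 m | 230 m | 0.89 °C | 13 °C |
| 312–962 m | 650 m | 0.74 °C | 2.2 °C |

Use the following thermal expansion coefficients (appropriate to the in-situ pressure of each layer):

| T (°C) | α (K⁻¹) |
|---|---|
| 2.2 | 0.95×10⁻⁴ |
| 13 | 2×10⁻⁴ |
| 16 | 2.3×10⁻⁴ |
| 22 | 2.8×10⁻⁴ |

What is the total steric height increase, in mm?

110 mm

Layer 1 at 22 °C → α = 2.8×10⁻⁴ K⁻¹
Layer 2 at 13 °C → α = 2×10⁻⁴ K⁻¹
Layer 3 at 2.2 °C → α = 0.95×10⁻⁴ K⁻¹
Layer 1: 2.8×10⁻⁴ × 82 × 0.84 = 0.0192864 m
230 × 2×10⁻⁴ × 0.89 = 0.04094 m
Layer 3: 650 × 0.95×10⁻⁴ × 0.74 = 0.045695 m
Δh = 0.0192864 + 0.04094 + 0.045695 = 0.1059214 m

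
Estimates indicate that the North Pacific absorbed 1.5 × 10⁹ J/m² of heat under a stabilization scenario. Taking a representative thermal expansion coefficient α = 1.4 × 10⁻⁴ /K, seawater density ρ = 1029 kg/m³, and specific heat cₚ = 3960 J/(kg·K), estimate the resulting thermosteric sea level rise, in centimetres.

about 5.15 cm

Δh = αQ/(ρcₚ) = 1.4×10⁻⁴ × 1.5×10⁹ / (1029 × 3960) ≈ 0.051536 m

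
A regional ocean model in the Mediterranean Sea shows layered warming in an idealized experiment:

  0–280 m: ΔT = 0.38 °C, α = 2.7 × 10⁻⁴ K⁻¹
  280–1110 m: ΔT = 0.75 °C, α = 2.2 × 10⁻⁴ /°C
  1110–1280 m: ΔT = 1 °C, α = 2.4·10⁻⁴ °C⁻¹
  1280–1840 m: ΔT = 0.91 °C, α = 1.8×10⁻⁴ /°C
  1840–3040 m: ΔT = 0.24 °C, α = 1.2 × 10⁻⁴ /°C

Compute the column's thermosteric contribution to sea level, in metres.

2.7×10⁻⁴ × 280 × 0.38 = 0.028728 m
Layer 2: 2.2×10⁻⁴ × 830 × 0.75 = 0.13695 m
Layer 3: 2.4×10⁻⁴ × 1 × 170 = 0.04080 m
Layer 4: 560 × 0.91 × 1.8×10⁻⁴ = 0.091728 m
1.2×10⁻⁴ × 1200 × 0.24 = 0.03456 m
Δh = 0.028728 + 0.13695 + 0.04080 + 0.091728 + 0.03456 = 0.332766 m

Δh ≈ 0.33 m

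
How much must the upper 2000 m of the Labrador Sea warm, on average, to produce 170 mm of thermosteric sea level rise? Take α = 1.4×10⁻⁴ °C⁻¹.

ΔT ≈ 0.607 K

ΔT = Δh/(αH) = 0.17 / (1.4×10⁻⁴ × 2000) ≈ 0.6071 K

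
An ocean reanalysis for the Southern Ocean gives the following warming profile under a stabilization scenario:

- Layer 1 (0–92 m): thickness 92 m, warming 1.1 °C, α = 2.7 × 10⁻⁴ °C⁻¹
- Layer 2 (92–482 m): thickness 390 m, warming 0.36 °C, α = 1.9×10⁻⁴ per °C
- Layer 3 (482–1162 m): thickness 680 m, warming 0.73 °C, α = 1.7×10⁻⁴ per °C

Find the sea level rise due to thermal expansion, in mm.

about 138 mm

0–92 m: 92 × 1.1 × 2.7×10⁻⁴ = 0.027324 m
Layer 2: 0.36 × 390 × 1.9×10⁻⁴ = 0.026676 m
680 × 1.7×10⁻⁴ × 0.73 = 0.084388 m
Δh = 0.027324 + 0.026676 + 0.084388 = 0.138388 m ≈ 138 mm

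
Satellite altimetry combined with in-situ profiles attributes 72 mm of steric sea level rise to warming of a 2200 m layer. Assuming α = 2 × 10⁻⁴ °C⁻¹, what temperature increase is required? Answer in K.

ΔT ≈ 0.164 K

ΔT = Δh/(αH) = 0.072 / (2×10⁻⁴ × 2200) ≈ 0.1636 K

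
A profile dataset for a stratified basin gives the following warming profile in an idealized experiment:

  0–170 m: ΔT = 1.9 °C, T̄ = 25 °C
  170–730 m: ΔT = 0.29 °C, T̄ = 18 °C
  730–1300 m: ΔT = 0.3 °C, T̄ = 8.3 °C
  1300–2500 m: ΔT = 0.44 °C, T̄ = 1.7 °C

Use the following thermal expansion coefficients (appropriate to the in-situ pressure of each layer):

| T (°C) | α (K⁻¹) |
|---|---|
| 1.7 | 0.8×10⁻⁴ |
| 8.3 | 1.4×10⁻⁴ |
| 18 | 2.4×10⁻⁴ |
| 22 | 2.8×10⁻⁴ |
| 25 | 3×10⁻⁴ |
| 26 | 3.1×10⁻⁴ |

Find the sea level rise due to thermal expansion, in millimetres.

about 200 mm

Layer 1 at 25 °C → α = 3×10⁻⁴ K⁻¹
Layer 2 at 18 °C → α = 2.4×10⁻⁴ K⁻¹
Layer 3 at 8.3 °C → α = 1.4×10⁻⁴ K⁻¹
Layer 4 at 1.7 °C → α = 0.8×10⁻⁴ K⁻¹
1.9 × 170 × 3×10⁻⁴ = 0.09690 m
2.4×10⁻⁴ × 0.29 × 560 = 0.038976 m
730–1300 m: 0.3 × 1.4×10⁻⁴ × 570 = 0.02394 m
Layer 4: 1200 × 0.8×10⁻⁴ × 0.44 = 0.04224 m
Δh = 0.09690 + 0.038976 + 0.02394 + 0.04224 = 0.202056 m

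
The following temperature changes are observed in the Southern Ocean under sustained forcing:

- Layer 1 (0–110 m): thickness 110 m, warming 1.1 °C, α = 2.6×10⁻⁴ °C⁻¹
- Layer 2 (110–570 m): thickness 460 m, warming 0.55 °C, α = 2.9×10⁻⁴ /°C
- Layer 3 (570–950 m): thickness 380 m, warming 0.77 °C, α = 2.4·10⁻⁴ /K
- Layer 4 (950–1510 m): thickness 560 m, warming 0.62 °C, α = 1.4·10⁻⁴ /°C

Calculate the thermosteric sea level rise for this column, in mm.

220 mm

0–110 m: 110 × 2.6×10⁻⁴ × 1.1 = 0.03146 m
Layer 2: 2.9×10⁻⁴ × 0.55 × 460 = 0.07337 m
380 × 2.4×10⁻⁴ × 0.77 = 0.070224 m
Layer 4: 0.62 × 1.4×10⁻⁴ × 560 = 0.048608 m
Δh = 0.03146 + 0.07337 + 0.070224 + 0.048608 = 0.223662 m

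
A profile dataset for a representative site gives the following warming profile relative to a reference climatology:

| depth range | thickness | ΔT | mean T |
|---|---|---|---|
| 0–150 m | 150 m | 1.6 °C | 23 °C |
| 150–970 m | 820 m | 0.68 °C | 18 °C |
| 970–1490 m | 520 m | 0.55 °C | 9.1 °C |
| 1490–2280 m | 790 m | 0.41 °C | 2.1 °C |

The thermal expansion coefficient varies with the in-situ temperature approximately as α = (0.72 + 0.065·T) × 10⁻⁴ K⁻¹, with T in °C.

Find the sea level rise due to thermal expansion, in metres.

about 0.22 m

Layer 1: α = (0.72 + 0.065×23)×10⁻⁴ = 2.215×10⁻⁴ K⁻¹
Layer 2: α = (0.72 + 0.065×18)×10⁻⁴ = 1.89×10⁻⁴ K⁻¹
Layer 3: α = (0.72 + 0.065×9.1)×10⁻⁴ = 1.3115×10⁻⁴ K⁻¹
Layer 4: α = (0.72 + 0.065×2.1)×10⁻⁴ = 0.8565×10⁻⁴ K⁻¹
2.215×10⁻⁴ × 150 × 1.6 = 0.05316 m
820 × 1.89×10⁻⁴ × 0.68 = 0.1053864 m
0.55 × 520 × 1.3115×10⁻⁴ = 0.0375089 m
1490–2280 m: 790 × 0.41 × 0.8565×10⁻⁴ = 0.027742035 m
Δh = 0.05316 + 0.1053864 + 0.0375089 + 0.027742035 = 0.223797335 m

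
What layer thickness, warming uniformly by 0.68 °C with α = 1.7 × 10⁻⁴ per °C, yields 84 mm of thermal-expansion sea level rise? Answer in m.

H = Δh/(αΔT) = 0.084 / (1.7×10⁻⁴ × 0.68) ≈ 726.6 m

H ≈ 727 m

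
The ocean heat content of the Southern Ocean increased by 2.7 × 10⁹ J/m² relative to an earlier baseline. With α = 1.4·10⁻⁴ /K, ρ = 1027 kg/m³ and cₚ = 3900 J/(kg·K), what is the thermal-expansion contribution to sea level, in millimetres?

about 94 mm

Δh = αQ/(ρcₚ) = 1.4×10⁻⁴ × 2.7×10⁹ / (1027 × 3900) ≈ 0.094375 m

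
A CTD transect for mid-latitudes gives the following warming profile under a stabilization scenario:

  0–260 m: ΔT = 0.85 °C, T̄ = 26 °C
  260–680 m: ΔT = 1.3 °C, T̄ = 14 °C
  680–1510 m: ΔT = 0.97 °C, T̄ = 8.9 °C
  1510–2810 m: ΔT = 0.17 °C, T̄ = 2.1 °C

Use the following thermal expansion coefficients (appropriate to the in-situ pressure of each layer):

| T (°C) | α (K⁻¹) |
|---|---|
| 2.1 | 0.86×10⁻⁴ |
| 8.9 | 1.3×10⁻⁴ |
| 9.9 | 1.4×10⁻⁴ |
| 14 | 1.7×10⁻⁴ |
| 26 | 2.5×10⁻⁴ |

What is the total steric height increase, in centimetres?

Δh = 27.2 cm

Layer 1 at 26 °C → α = 2.5×10⁻⁴ K⁻¹
Layer 2 at 14 °C → α = 1.7×10⁻⁴ K⁻¹
Layer 3 at 8.9 °C → α = 1.3×10⁻⁴ K⁻¹
Layer 4 at 2.1 °C → α = 0.86×10⁻⁴ K⁻¹
0–260 m: 2.5×10⁻⁴ × 260 × 0.85 = 0.05525 m
1.7×10⁻⁴ × 420 × 1.3 = 0.09282 m
680–1510 m: 1.3×10⁻⁴ × 0.97 × 830 = 0.104663 m
1510–2810 m: 0.17 × 1300 × 0.86×10⁻⁴ = 0.019006 m
Δh = 0.05525 + 0.09282 + 0.104663 + 0.019006 = 0.271739 m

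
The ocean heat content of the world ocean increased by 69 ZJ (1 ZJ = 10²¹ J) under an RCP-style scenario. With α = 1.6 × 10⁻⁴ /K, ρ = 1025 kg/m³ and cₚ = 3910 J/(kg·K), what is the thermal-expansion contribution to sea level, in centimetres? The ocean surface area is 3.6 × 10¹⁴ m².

Δh ≈ 0.77 cm

Per unit area: Q = 69×10²¹ / (3.6×10¹⁴) ≈ 1.917×10⁸ J/m²
Δh = αQ/(ρcₚ) = 1.6×10⁻⁴ × 1.917×10⁸ / (1025 × 3910) ≈ 0.0076532 m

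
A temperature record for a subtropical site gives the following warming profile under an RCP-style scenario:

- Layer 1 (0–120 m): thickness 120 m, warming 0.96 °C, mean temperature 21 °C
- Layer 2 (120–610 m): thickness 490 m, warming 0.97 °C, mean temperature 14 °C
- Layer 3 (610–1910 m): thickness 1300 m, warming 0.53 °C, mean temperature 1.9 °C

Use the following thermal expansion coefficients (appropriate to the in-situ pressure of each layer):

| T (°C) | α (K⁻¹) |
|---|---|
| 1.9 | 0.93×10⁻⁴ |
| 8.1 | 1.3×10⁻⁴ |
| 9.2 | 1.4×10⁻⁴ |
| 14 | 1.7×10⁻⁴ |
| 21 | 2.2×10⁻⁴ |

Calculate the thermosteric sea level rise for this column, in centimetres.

Layer 1 at 21 °C → α = 2.2×10⁻⁴ K⁻¹
Layer 2 at 14 °C → α = 1.7×10⁻⁴ K⁻¹
Layer 3 at 1.9 °C → α = 0.93×10⁻⁴ K⁻¹
Layer 1: 0.96 × 120 × 2.2×10⁻⁴ = 0.025344 m
Layer 2: 0.97 × 1.7×10⁻⁴ × 490 = 0.080801 m
Layer 3: 0.53 × 1300 × 0.93×10⁻⁴ = 0.064077 m
Δh = 0.025344 + 0.080801 + 0.064077 = 0.170222 m

17.0 cm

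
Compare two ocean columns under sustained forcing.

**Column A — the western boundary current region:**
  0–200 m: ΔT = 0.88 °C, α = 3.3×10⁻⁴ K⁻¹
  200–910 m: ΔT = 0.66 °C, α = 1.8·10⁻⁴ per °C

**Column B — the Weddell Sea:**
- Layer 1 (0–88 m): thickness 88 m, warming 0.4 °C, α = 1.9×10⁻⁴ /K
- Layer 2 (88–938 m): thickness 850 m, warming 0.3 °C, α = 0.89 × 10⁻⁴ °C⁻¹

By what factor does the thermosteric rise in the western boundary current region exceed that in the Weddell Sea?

A 0.88 × 200 × 3.3×10⁻⁴ = 0.05808 m
A 200–910 m: 0.66 × 1.8×10⁻⁴ × 710 = 0.084348 m
A total: 0.142428 m
B 0–88 m: 0.4 × 88 × 1.9×10⁻⁴ = 0.006688 m
B Layer 2: 0.89×10⁻⁴ × 0.3 × 850 = 0.022695 m
B total: 0.029383 m
Ratio: 0.142428 / 0.029383 ≈ 4.847

a factor of 4.8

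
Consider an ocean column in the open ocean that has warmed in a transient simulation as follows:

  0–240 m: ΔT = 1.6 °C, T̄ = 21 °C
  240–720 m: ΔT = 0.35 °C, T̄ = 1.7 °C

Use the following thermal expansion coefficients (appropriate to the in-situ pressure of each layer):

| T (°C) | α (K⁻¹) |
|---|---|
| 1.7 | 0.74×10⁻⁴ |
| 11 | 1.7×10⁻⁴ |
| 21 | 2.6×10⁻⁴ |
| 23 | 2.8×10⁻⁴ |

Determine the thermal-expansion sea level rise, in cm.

Layer 1 at 21 °C → α = 2.6×10⁻⁴ K⁻¹
Layer 2 at 1.7 °C → α = 0.74×10⁻⁴ K⁻¹
0–240 m: 1.6 × 240 × 2.6×10⁻⁴ = 0.09984 m
240–720 m: 480 × 0.74×10⁻⁴ × 0.35 = 0.012432 m
Δh = 0.09984 + 0.012432 = 0.112272 m

11 cm of thermosteric rise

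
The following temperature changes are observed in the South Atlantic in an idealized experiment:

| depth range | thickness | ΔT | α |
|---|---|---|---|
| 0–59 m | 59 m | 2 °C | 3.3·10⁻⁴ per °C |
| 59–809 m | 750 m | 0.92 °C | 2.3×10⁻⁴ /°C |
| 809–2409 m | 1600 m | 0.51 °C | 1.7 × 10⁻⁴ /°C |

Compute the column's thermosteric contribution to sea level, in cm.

0–59 m: 2 × 3.3×10⁻⁴ × 59 = 0.03894 m
59–809 m: 0.92 × 750 × 2.3×10⁻⁴ = 0.15870 m
1.7×10⁻⁴ × 1600 × 0.51 = 0.13872 m
Δh = 0.03894 + 0.15870 + 0.13872 = 0.33636 m ≈ 34 cm

about 34 cm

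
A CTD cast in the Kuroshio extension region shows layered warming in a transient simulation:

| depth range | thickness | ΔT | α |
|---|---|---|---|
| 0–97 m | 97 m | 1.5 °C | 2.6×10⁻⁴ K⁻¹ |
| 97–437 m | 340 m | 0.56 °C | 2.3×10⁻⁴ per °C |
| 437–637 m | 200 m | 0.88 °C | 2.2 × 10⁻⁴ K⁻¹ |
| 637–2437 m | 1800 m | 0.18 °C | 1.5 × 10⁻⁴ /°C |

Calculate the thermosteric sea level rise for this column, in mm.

0–97 m: 2.6×10⁻⁴ × 97 × 1.5 = 0.03783 m
97–437 m: 2.3×10⁻⁴ × 0.56 × 340 = 0.043792 m
Layer 3: 0.88 × 200 × 2.2×10⁻⁴ = 0.03872 m
1.5×10⁻⁴ × 1800 × 0.18 = 0.04860 m
Δh = 0.03783 + 0.043792 + 0.03872 + 0.04860 = 0.168942 m

169 mm of thermosteric rise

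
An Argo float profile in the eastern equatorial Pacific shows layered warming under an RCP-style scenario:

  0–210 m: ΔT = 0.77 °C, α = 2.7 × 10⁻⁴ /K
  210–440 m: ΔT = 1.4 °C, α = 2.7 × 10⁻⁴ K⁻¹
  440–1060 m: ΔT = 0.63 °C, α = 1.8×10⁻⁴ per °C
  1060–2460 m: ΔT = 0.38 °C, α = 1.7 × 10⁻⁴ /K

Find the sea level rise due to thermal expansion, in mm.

291 mm of thermosteric rise

Layer 1: 210 × 0.77 × 2.7×10⁻⁴ = 0.043659 m
Layer 2: 230 × 1.4 × 2.7×10⁻⁴ = 0.08694 m
Layer 3: 0.63 × 620 × 1.8×10⁻⁴ = 0.070308 m
1060–2460 m: 0.38 × 1400 × 1.7×10⁻⁴ = 0.09044 m
Δh = 0.043659 + 0.08694 + 0.070308 + 0.09044 = 0.291347 m ≈ 291 mm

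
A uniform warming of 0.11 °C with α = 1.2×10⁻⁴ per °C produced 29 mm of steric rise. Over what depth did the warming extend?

H = Δh/(αΔT) = 0.029 / (1.2×10⁻⁴ × 0.11) ≈ 2197 m

H ≈ 2200 m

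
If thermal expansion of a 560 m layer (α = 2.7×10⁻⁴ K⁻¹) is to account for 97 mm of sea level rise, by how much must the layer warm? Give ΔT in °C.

ΔT ≈ 0.64 °C

ΔT = Δh/(αH) = 0.097 / (2.7×10⁻⁴ × 560) ≈ 0.6415 °C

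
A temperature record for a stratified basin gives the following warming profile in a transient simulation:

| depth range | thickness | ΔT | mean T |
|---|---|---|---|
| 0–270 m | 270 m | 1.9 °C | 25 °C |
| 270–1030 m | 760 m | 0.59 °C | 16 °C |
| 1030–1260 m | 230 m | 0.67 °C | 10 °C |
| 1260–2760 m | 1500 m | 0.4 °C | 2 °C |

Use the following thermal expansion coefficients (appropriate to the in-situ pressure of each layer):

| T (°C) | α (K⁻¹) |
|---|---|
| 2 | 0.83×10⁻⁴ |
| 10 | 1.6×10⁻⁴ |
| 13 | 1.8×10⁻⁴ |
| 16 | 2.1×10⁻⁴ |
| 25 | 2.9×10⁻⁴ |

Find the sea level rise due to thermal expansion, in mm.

Layer 1 at 25 °C → α = 2.9×10⁻⁴ K⁻¹
Layer 2 at 16 °C → α = 2.1×10⁻⁴ K⁻¹
Layer 3 at 10 °C → α = 1.6×10⁻⁴ K⁻¹
Layer 4 at 2 °C → α = 0.83×10⁻⁴ K⁻¹
Layer 1: 270 × 2.9×10⁻⁴ × 1.9 = 0.14877 m
2.1×10⁻⁴ × 0.59 × 760 = 0.094164 m
1030–1260 m: 1.6×10⁻⁴ × 0.67 × 230 = 0.024656 m
1500 × 0.4 × 0.83×10⁻⁴ = 0.04980 m
Δh = 0.14877 + 0.094164 + 0.024656 + 0.04980 = 0.31739 m

320 mm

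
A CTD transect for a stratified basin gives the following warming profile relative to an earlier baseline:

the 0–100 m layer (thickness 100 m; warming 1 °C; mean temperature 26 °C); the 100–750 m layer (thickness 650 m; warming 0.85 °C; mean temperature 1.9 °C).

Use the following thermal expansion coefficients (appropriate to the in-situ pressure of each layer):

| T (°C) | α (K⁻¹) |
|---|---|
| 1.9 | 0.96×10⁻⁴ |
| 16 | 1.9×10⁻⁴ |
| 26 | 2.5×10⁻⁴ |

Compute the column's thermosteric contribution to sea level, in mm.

Δh ≈ 78.0 mm

Layer 1 at 26 °C → α = 2.5×10⁻⁴ K⁻¹
Layer 2 at 1.9 °C → α = 0.96×10⁻⁴ K⁻¹
Layer 1: 1 × 2.5×10⁻⁴ × 100 = 0.02500 m
650 × 0.85 × 0.96×10⁻⁴ = 0.05304 m
Δh = 0.02500 + 0.05304 = 0.07804 m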